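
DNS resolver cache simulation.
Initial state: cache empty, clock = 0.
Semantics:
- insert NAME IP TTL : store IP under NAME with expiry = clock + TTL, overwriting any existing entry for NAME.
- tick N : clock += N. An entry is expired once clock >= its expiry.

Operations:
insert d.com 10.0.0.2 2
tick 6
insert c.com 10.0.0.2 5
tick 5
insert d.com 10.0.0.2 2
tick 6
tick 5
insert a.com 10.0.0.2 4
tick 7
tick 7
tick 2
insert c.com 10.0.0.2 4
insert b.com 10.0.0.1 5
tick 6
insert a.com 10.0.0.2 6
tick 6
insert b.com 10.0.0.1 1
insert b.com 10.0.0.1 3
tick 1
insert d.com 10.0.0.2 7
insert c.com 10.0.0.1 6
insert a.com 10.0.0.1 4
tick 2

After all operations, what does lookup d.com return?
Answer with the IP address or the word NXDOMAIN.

Op 1: insert d.com -> 10.0.0.2 (expiry=0+2=2). clock=0
Op 2: tick 6 -> clock=6. purged={d.com}
Op 3: insert c.com -> 10.0.0.2 (expiry=6+5=11). clock=6
Op 4: tick 5 -> clock=11. purged={c.com}
Op 5: insert d.com -> 10.0.0.2 (expiry=11+2=13). clock=11
Op 6: tick 6 -> clock=17. purged={d.com}
Op 7: tick 5 -> clock=22.
Op 8: insert a.com -> 10.0.0.2 (expiry=22+4=26). clock=22
Op 9: tick 7 -> clock=29. purged={a.com}
Op 10: tick 7 -> clock=36.
Op 11: tick 2 -> clock=38.
Op 12: insert c.com -> 10.0.0.2 (expiry=38+4=42). clock=38
Op 13: insert b.com -> 10.0.0.1 (expiry=38+5=43). clock=38
Op 14: tick 6 -> clock=44. purged={b.com,c.com}
Op 15: insert a.com -> 10.0.0.2 (expiry=44+6=50). clock=44
Op 16: tick 6 -> clock=50. purged={a.com}
Op 17: insert b.com -> 10.0.0.1 (expiry=50+1=51). clock=50
Op 18: insert b.com -> 10.0.0.1 (expiry=50+3=53). clock=50
Op 19: tick 1 -> clock=51.
Op 20: insert d.com -> 10.0.0.2 (expiry=51+7=58). clock=51
Op 21: insert c.com -> 10.0.0.1 (expiry=51+6=57). clock=51
Op 22: insert a.com -> 10.0.0.1 (expiry=51+4=55). clock=51
Op 23: tick 2 -> clock=53. purged={b.com}
lookup d.com: present, ip=10.0.0.2 expiry=58 > clock=53

Answer: 10.0.0.2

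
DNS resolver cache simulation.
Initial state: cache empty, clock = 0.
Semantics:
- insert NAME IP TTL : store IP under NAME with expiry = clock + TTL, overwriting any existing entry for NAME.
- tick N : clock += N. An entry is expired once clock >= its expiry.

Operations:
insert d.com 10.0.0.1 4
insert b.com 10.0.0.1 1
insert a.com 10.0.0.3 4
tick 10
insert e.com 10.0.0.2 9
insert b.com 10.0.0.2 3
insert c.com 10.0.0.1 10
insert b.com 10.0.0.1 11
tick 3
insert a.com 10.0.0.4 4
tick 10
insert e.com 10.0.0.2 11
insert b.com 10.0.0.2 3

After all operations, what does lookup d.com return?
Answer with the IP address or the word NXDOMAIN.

Answer: NXDOMAIN

Derivation:
Op 1: insert d.com -> 10.0.0.1 (expiry=0+4=4). clock=0
Op 2: insert b.com -> 10.0.0.1 (expiry=0+1=1). clock=0
Op 3: insert a.com -> 10.0.0.3 (expiry=0+4=4). clock=0
Op 4: tick 10 -> clock=10. purged={a.com,b.com,d.com}
Op 5: insert e.com -> 10.0.0.2 (expiry=10+9=19). clock=10
Op 6: insert b.com -> 10.0.0.2 (expiry=10+3=13). clock=10
Op 7: insert c.com -> 10.0.0.1 (expiry=10+10=20). clock=10
Op 8: insert b.com -> 10.0.0.1 (expiry=10+11=21). clock=10
Op 9: tick 3 -> clock=13.
Op 10: insert a.com -> 10.0.0.4 (expiry=13+4=17). clock=13
Op 11: tick 10 -> clock=23. purged={a.com,b.com,c.com,e.com}
Op 12: insert e.com -> 10.0.0.2 (expiry=23+11=34). clock=23
Op 13: insert b.com -> 10.0.0.2 (expiry=23+3=26). clock=23
lookup d.com: not in cache (expired or never inserted)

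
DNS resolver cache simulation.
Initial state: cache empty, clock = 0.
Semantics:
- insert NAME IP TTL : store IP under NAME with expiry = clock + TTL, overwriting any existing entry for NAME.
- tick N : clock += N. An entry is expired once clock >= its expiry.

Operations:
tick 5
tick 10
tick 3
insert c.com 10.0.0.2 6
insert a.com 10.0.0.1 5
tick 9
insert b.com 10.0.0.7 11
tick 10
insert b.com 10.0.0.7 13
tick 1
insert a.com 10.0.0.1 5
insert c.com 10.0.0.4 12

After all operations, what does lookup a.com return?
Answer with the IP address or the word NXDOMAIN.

Op 1: tick 5 -> clock=5.
Op 2: tick 10 -> clock=15.
Op 3: tick 3 -> clock=18.
Op 4: insert c.com -> 10.0.0.2 (expiry=18+6=24). clock=18
Op 5: insert a.com -> 10.0.0.1 (expiry=18+5=23). clock=18
Op 6: tick 9 -> clock=27. purged={a.com,c.com}
Op 7: insert b.com -> 10.0.0.7 (expiry=27+11=38). clock=27
Op 8: tick 10 -> clock=37.
Op 9: insert b.com -> 10.0.0.7 (expiry=37+13=50). clock=37
Op 10: tick 1 -> clock=38.
Op 11: insert a.com -> 10.0.0.1 (expiry=38+5=43). clock=38
Op 12: insert c.com -> 10.0.0.4 (expiry=38+12=50). clock=38
lookup a.com: present, ip=10.0.0.1 expiry=43 > clock=38

Answer: 10.0.0.1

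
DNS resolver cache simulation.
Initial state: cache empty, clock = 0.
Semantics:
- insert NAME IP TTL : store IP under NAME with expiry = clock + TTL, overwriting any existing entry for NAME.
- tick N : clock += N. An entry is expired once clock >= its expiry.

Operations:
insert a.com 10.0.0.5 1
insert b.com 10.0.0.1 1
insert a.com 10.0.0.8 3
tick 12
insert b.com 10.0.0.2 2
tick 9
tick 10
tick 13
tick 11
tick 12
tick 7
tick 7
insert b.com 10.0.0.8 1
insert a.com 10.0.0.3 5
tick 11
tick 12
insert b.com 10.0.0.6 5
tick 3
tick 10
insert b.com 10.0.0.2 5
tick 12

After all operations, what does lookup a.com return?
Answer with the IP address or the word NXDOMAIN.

Answer: NXDOMAIN

Derivation:
Op 1: insert a.com -> 10.0.0.5 (expiry=0+1=1). clock=0
Op 2: insert b.com -> 10.0.0.1 (expiry=0+1=1). clock=0
Op 3: insert a.com -> 10.0.0.8 (expiry=0+3=3). clock=0
Op 4: tick 12 -> clock=12. purged={a.com,b.com}
Op 5: insert b.com -> 10.0.0.2 (expiry=12+2=14). clock=12
Op 6: tick 9 -> clock=21. purged={b.com}
Op 7: tick 10 -> clock=31.
Op 8: tick 13 -> clock=44.
Op 9: tick 11 -> clock=55.
Op 10: tick 12 -> clock=67.
Op 11: tick 7 -> clock=74.
Op 12: tick 7 -> clock=81.
Op 13: insert b.com -> 10.0.0.8 (expiry=81+1=82). clock=81
Op 14: insert a.com -> 10.0.0.3 (expiry=81+5=86). clock=81
Op 15: tick 11 -> clock=92. purged={a.com,b.com}
Op 16: tick 12 -> clock=104.
Op 17: insert b.com -> 10.0.0.6 (expiry=104+5=109). clock=104
Op 18: tick 3 -> clock=107.
Op 19: tick 10 -> clock=117. purged={b.com}
Op 20: insert b.com -> 10.0.0.2 (expiry=117+5=122). clock=117
Op 21: tick 12 -> clock=129. purged={b.com}
lookup a.com: not in cache (expired or never inserted)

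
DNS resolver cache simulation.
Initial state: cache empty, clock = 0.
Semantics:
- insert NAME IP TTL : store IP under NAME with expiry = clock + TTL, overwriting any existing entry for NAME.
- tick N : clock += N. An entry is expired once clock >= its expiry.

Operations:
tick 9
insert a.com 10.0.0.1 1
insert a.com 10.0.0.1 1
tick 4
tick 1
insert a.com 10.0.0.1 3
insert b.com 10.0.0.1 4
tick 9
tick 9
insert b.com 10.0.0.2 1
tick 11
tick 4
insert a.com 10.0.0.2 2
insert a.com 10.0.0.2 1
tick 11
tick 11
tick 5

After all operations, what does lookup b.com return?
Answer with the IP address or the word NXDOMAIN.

Answer: NXDOMAIN

Derivation:
Op 1: tick 9 -> clock=9.
Op 2: insert a.com -> 10.0.0.1 (expiry=9+1=10). clock=9
Op 3: insert a.com -> 10.0.0.1 (expiry=9+1=10). clock=9
Op 4: tick 4 -> clock=13. purged={a.com}
Op 5: tick 1 -> clock=14.
Op 6: insert a.com -> 10.0.0.1 (expiry=14+3=17). clock=14
Op 7: insert b.com -> 10.0.0.1 (expiry=14+4=18). clock=14
Op 8: tick 9 -> clock=23. purged={a.com,b.com}
Op 9: tick 9 -> clock=32.
Op 10: insert b.com -> 10.0.0.2 (expiry=32+1=33). clock=32
Op 11: tick 11 -> clock=43. purged={b.com}
Op 12: tick 4 -> clock=47.
Op 13: insert a.com -> 10.0.0.2 (expiry=47+2=49). clock=47
Op 14: insert a.com -> 10.0.0.2 (expiry=47+1=48). clock=47
Op 15: tick 11 -> clock=58. purged={a.com}
Op 16: tick 11 -> clock=69.
Op 17: tick 5 -> clock=74.
lookup b.com: not in cache (expired or never inserted)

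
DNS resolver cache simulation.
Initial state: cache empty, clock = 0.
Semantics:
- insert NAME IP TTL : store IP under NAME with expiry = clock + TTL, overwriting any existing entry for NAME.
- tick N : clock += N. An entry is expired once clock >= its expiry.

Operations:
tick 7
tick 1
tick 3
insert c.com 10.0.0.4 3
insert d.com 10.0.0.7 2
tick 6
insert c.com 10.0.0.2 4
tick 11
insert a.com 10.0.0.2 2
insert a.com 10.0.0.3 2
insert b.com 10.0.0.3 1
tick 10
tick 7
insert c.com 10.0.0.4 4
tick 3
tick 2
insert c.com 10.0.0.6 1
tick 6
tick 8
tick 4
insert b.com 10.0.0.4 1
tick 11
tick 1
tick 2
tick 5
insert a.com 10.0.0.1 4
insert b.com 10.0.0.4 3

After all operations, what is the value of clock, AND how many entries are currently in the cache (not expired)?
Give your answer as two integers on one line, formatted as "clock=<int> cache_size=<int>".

Answer: clock=87 cache_size=2

Derivation:
Op 1: tick 7 -> clock=7.
Op 2: tick 1 -> clock=8.
Op 3: tick 3 -> clock=11.
Op 4: insert c.com -> 10.0.0.4 (expiry=11+3=14). clock=11
Op 5: insert d.com -> 10.0.0.7 (expiry=11+2=13). clock=11
Op 6: tick 6 -> clock=17. purged={c.com,d.com}
Op 7: insert c.com -> 10.0.0.2 (expiry=17+4=21). clock=17
Op 8: tick 11 -> clock=28. purged={c.com}
Op 9: insert a.com -> 10.0.0.2 (expiry=28+2=30). clock=28
Op 10: insert a.com -> 10.0.0.3 (expiry=28+2=30). clock=28
Op 11: insert b.com -> 10.0.0.3 (expiry=28+1=29). clock=28
Op 12: tick 10 -> clock=38. purged={a.com,b.com}
Op 13: tick 7 -> clock=45.
Op 14: insert c.com -> 10.0.0.4 (expiry=45+4=49). clock=45
Op 15: tick 3 -> clock=48.
Op 16: tick 2 -> clock=50. purged={c.com}
Op 17: insert c.com -> 10.0.0.6 (expiry=50+1=51). clock=50
Op 18: tick 6 -> clock=56. purged={c.com}
Op 19: tick 8 -> clock=64.
Op 20: tick 4 -> clock=68.
Op 21: insert b.com -> 10.0.0.4 (expiry=68+1=69). clock=68
Op 22: tick 11 -> clock=79. purged={b.com}
Op 23: tick 1 -> clock=80.
Op 24: tick 2 -> clock=82.
Op 25: tick 5 -> clock=87.
Op 26: insert a.com -> 10.0.0.1 (expiry=87+4=91). clock=87
Op 27: insert b.com -> 10.0.0.4 (expiry=87+3=90). clock=87
Final clock = 87
Final cache (unexpired): {a.com,b.com} -> size=2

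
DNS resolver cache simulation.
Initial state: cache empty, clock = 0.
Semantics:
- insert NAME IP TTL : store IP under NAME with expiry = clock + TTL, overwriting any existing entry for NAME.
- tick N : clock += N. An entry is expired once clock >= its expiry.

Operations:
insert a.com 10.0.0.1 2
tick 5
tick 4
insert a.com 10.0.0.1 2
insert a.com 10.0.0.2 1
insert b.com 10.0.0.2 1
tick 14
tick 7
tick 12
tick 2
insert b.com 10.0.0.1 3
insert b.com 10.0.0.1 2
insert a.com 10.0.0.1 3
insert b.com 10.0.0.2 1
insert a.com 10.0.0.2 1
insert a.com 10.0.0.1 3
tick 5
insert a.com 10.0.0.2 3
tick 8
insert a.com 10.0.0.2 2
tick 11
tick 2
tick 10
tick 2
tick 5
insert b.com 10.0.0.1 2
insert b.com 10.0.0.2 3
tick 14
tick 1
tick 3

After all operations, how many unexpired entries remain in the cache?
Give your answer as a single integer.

Op 1: insert a.com -> 10.0.0.1 (expiry=0+2=2). clock=0
Op 2: tick 5 -> clock=5. purged={a.com}
Op 3: tick 4 -> clock=9.
Op 4: insert a.com -> 10.0.0.1 (expiry=9+2=11). clock=9
Op 5: insert a.com -> 10.0.0.2 (expiry=9+1=10). clock=9
Op 6: insert b.com -> 10.0.0.2 (expiry=9+1=10). clock=9
Op 7: tick 14 -> clock=23. purged={a.com,b.com}
Op 8: tick 7 -> clock=30.
Op 9: tick 12 -> clock=42.
Op 10: tick 2 -> clock=44.
Op 11: insert b.com -> 10.0.0.1 (expiry=44+3=47). clock=44
Op 12: insert b.com -> 10.0.0.1 (expiry=44+2=46). clock=44
Op 13: insert a.com -> 10.0.0.1 (expiry=44+3=47). clock=44
Op 14: insert b.com -> 10.0.0.2 (expiry=44+1=45). clock=44
Op 15: insert a.com -> 10.0.0.2 (expiry=44+1=45). clock=44
Op 16: insert a.com -> 10.0.0.1 (expiry=44+3=47). clock=44
Op 17: tick 5 -> clock=49. purged={a.com,b.com}
Op 18: insert a.com -> 10.0.0.2 (expiry=49+3=52). clock=49
Op 19: tick 8 -> clock=57. purged={a.com}
Op 20: insert a.com -> 10.0.0.2 (expiry=57+2=59). clock=57
Op 21: tick 11 -> clock=68. purged={a.com}
Op 22: tick 2 -> clock=70.
Op 23: tick 10 -> clock=80.
Op 24: tick 2 -> clock=82.
Op 25: tick 5 -> clock=87.
Op 26: insert b.com -> 10.0.0.1 (expiry=87+2=89). clock=87
Op 27: insert b.com -> 10.0.0.2 (expiry=87+3=90). clock=87
Op 28: tick 14 -> clock=101. purged={b.com}
Op 29: tick 1 -> clock=102.
Op 30: tick 3 -> clock=105.
Final cache (unexpired): {} -> size=0

Answer: 0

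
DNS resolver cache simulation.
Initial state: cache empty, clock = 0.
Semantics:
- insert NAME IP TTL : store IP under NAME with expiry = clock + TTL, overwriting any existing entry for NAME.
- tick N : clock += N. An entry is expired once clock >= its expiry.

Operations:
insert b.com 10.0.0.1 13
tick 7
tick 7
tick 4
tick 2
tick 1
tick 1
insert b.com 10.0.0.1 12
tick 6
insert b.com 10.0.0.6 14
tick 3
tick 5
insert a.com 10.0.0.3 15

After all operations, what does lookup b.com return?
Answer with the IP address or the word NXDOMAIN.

Op 1: insert b.com -> 10.0.0.1 (expiry=0+13=13). clock=0
Op 2: tick 7 -> clock=7.
Op 3: tick 7 -> clock=14. purged={b.com}
Op 4: tick 4 -> clock=18.
Op 5: tick 2 -> clock=20.
Op 6: tick 1 -> clock=21.
Op 7: tick 1 -> clock=22.
Op 8: insert b.com -> 10.0.0.1 (expiry=22+12=34). clock=22
Op 9: tick 6 -> clock=28.
Op 10: insert b.com -> 10.0.0.6 (expiry=28+14=42). clock=28
Op 11: tick 3 -> clock=31.
Op 12: tick 5 -> clock=36.
Op 13: insert a.com -> 10.0.0.3 (expiry=36+15=51). clock=36
lookup b.com: present, ip=10.0.0.6 expiry=42 > clock=36

Answer: 10.0.0.6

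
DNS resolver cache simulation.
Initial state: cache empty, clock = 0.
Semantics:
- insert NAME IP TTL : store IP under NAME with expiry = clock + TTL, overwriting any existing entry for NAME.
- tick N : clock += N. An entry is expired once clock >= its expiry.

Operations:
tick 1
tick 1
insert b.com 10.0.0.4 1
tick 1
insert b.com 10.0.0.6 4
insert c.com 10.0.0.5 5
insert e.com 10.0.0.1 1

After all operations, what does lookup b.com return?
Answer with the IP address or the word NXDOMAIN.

Answer: 10.0.0.6

Derivation:
Op 1: tick 1 -> clock=1.
Op 2: tick 1 -> clock=2.
Op 3: insert b.com -> 10.0.0.4 (expiry=2+1=3). clock=2
Op 4: tick 1 -> clock=3. purged={b.com}
Op 5: insert b.com -> 10.0.0.6 (expiry=3+4=7). clock=3
Op 6: insert c.com -> 10.0.0.5 (expiry=3+5=8). clock=3
Op 7: insert e.com -> 10.0.0.1 (expiry=3+1=4). clock=3
lookup b.com: present, ip=10.0.0.6 expiry=7 > clock=3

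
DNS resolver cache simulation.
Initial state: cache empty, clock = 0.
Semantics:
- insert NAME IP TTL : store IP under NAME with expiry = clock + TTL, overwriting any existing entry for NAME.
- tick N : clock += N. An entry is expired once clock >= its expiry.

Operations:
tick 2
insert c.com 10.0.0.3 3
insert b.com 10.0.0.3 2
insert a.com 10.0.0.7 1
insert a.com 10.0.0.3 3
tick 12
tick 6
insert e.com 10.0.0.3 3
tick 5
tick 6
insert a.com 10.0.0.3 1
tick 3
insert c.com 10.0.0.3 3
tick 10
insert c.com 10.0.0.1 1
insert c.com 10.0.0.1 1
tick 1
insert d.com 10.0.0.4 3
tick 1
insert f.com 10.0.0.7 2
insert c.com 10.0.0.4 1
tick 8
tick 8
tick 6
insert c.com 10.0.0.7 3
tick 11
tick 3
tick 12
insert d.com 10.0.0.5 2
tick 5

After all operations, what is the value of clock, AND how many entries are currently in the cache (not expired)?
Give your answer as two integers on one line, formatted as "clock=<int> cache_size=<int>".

Op 1: tick 2 -> clock=2.
Op 2: insert c.com -> 10.0.0.3 (expiry=2+3=5). clock=2
Op 3: insert b.com -> 10.0.0.3 (expiry=2+2=4). clock=2
Op 4: insert a.com -> 10.0.0.7 (expiry=2+1=3). clock=2
Op 5: insert a.com -> 10.0.0.3 (expiry=2+3=5). clock=2
Op 6: tick 12 -> clock=14. purged={a.com,b.com,c.com}
Op 7: tick 6 -> clock=20.
Op 8: insert e.com -> 10.0.0.3 (expiry=20+3=23). clock=20
Op 9: tick 5 -> clock=25. purged={e.com}
Op 10: tick 6 -> clock=31.
Op 11: insert a.com -> 10.0.0.3 (expiry=31+1=32). clock=31
Op 12: tick 3 -> clock=34. purged={a.com}
Op 13: insert c.com -> 10.0.0.3 (expiry=34+3=37). clock=34
Op 14: tick 10 -> clock=44. purged={c.com}
Op 15: insert c.com -> 10.0.0.1 (expiry=44+1=45). clock=44
Op 16: insert c.com -> 10.0.0.1 (expiry=44+1=45). clock=44
Op 17: tick 1 -> clock=45. purged={c.com}
Op 18: insert d.com -> 10.0.0.4 (expiry=45+3=48). clock=45
Op 19: tick 1 -> clock=46.
Op 20: insert f.com -> 10.0.0.7 (expiry=46+2=48). clock=46
Op 21: insert c.com -> 10.0.0.4 (expiry=46+1=47). clock=46
Op 22: tick 8 -> clock=54. purged={c.com,d.com,f.com}
Op 23: tick 8 -> clock=62.
Op 24: tick 6 -> clock=68.
Op 25: insert c.com -> 10.0.0.7 (expiry=68+3=71). clock=68
Op 26: tick 11 -> clock=79. purged={c.com}
Op 27: tick 3 -> clock=82.
Op 28: tick 12 -> clock=94.
Op 29: insert d.com -> 10.0.0.5 (expiry=94+2=96). clock=94
Op 30: tick 5 -> clock=99. purged={d.com}
Final clock = 99
Final cache (unexpired): {} -> size=0

Answer: clock=99 cache_size=0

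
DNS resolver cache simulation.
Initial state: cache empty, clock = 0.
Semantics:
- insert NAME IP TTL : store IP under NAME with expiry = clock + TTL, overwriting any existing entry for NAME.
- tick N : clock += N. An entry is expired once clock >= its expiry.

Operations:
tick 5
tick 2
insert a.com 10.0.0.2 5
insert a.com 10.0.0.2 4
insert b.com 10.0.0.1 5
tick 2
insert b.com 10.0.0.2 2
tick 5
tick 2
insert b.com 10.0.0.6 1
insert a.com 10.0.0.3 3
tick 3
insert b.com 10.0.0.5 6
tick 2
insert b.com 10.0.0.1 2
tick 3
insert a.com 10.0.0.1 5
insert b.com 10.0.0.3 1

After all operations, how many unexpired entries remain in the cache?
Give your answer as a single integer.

Answer: 2

Derivation:
Op 1: tick 5 -> clock=5.
Op 2: tick 2 -> clock=7.
Op 3: insert a.com -> 10.0.0.2 (expiry=7+5=12). clock=7
Op 4: insert a.com -> 10.0.0.2 (expiry=7+4=11). clock=7
Op 5: insert b.com -> 10.0.0.1 (expiry=7+5=12). clock=7
Op 6: tick 2 -> clock=9.
Op 7: insert b.com -> 10.0.0.2 (expiry=9+2=11). clock=9
Op 8: tick 5 -> clock=14. purged={a.com,b.com}
Op 9: tick 2 -> clock=16.
Op 10: insert b.com -> 10.0.0.6 (expiry=16+1=17). clock=16
Op 11: insert a.com -> 10.0.0.3 (expiry=16+3=19). clock=16
Op 12: tick 3 -> clock=19. purged={a.com,b.com}
Op 13: insert b.com -> 10.0.0.5 (expiry=19+6=25). clock=19
Op 14: tick 2 -> clock=21.
Op 15: insert b.com -> 10.0.0.1 (expiry=21+2=23). clock=21
Op 16: tick 3 -> clock=24. purged={b.com}
Op 17: insert a.com -> 10.0.0.1 (expiry=24+5=29). clock=24
Op 18: insert b.com -> 10.0.0.3 (expiry=24+1=25). clock=24
Final cache (unexpired): {a.com,b.com} -> size=2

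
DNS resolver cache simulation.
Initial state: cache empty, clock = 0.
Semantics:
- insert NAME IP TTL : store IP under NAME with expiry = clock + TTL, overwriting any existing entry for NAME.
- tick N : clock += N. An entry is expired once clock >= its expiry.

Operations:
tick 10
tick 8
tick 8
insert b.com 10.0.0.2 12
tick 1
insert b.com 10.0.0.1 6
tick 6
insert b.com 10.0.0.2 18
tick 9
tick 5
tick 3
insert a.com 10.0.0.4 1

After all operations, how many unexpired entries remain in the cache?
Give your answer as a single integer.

Op 1: tick 10 -> clock=10.
Op 2: tick 8 -> clock=18.
Op 3: tick 8 -> clock=26.
Op 4: insert b.com -> 10.0.0.2 (expiry=26+12=38). clock=26
Op 5: tick 1 -> clock=27.
Op 6: insert b.com -> 10.0.0.1 (expiry=27+6=33). clock=27
Op 7: tick 6 -> clock=33. purged={b.com}
Op 8: insert b.com -> 10.0.0.2 (expiry=33+18=51). clock=33
Op 9: tick 9 -> clock=42.
Op 10: tick 5 -> clock=47.
Op 11: tick 3 -> clock=50.
Op 12: insert a.com -> 10.0.0.4 (expiry=50+1=51). clock=50
Final cache (unexpired): {a.com,b.com} -> size=2

Answer: 2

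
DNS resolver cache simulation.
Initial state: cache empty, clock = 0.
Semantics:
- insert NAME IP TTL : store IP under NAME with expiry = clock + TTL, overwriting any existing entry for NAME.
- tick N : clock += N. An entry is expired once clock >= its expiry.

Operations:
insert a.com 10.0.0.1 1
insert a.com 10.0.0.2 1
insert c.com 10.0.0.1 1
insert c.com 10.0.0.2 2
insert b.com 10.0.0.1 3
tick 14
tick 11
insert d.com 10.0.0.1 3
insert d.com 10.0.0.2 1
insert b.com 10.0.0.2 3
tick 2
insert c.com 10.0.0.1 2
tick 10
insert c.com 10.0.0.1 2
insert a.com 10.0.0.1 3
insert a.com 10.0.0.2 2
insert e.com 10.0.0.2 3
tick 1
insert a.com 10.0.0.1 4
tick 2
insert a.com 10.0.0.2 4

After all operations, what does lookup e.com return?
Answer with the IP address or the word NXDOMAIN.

Answer: NXDOMAIN

Derivation:
Op 1: insert a.com -> 10.0.0.1 (expiry=0+1=1). clock=0
Op 2: insert a.com -> 10.0.0.2 (expiry=0+1=1). clock=0
Op 3: insert c.com -> 10.0.0.1 (expiry=0+1=1). clock=0
Op 4: insert c.com -> 10.0.0.2 (expiry=0+2=2). clock=0
Op 5: insert b.com -> 10.0.0.1 (expiry=0+3=3). clock=0
Op 6: tick 14 -> clock=14. purged={a.com,b.com,c.com}
Op 7: tick 11 -> clock=25.
Op 8: insert d.com -> 10.0.0.1 (expiry=25+3=28). clock=25
Op 9: insert d.com -> 10.0.0.2 (expiry=25+1=26). clock=25
Op 10: insert b.com -> 10.0.0.2 (expiry=25+3=28). clock=25
Op 11: tick 2 -> clock=27. purged={d.com}
Op 12: insert c.com -> 10.0.0.1 (expiry=27+2=29). clock=27
Op 13: tick 10 -> clock=37. purged={b.com,c.com}
Op 14: insert c.com -> 10.0.0.1 (expiry=37+2=39). clock=37
Op 15: insert a.com -> 10.0.0.1 (expiry=37+3=40). clock=37
Op 16: insert a.com -> 10.0.0.2 (expiry=37+2=39). clock=37
Op 17: insert e.com -> 10.0.0.2 (expiry=37+3=40). clock=37
Op 18: tick 1 -> clock=38.
Op 19: insert a.com -> 10.0.0.1 (expiry=38+4=42). clock=38
Op 20: tick 2 -> clock=40. purged={c.com,e.com}
Op 21: insert a.com -> 10.0.0.2 (expiry=40+4=44). clock=40
lookup e.com: not in cache (expired or never inserted)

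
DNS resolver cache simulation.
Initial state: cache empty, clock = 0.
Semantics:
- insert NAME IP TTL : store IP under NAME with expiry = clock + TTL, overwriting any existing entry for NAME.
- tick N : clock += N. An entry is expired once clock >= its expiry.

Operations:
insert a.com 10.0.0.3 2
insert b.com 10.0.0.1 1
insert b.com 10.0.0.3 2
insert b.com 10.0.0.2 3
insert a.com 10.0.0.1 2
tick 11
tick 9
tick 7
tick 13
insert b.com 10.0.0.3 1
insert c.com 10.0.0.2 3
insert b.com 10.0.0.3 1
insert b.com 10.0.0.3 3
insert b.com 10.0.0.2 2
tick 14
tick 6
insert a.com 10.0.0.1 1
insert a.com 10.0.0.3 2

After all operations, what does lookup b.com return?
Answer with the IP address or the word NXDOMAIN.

Answer: NXDOMAIN

Derivation:
Op 1: insert a.com -> 10.0.0.3 (expiry=0+2=2). clock=0
Op 2: insert b.com -> 10.0.0.1 (expiry=0+1=1). clock=0
Op 3: insert b.com -> 10.0.0.3 (expiry=0+2=2). clock=0
Op 4: insert b.com -> 10.0.0.2 (expiry=0+3=3). clock=0
Op 5: insert a.com -> 10.0.0.1 (expiry=0+2=2). clock=0
Op 6: tick 11 -> clock=11. purged={a.com,b.com}
Op 7: tick 9 -> clock=20.
Op 8: tick 7 -> clock=27.
Op 9: tick 13 -> clock=40.
Op 10: insert b.com -> 10.0.0.3 (expiry=40+1=41). clock=40
Op 11: insert c.com -> 10.0.0.2 (expiry=40+3=43). clock=40
Op 12: insert b.com -> 10.0.0.3 (expiry=40+1=41). clock=40
Op 13: insert b.com -> 10.0.0.3 (expiry=40+3=43). clock=40
Op 14: insert b.com -> 10.0.0.2 (expiry=40+2=42). clock=40
Op 15: tick 14 -> clock=54. purged={b.com,c.com}
Op 16: tick 6 -> clock=60.
Op 17: insert a.com -> 10.0.0.1 (expiry=60+1=61). clock=60
Op 18: insert a.com -> 10.0.0.3 (expiry=60+2=62). clock=60
lookup b.com: not in cache (expired or never inserted)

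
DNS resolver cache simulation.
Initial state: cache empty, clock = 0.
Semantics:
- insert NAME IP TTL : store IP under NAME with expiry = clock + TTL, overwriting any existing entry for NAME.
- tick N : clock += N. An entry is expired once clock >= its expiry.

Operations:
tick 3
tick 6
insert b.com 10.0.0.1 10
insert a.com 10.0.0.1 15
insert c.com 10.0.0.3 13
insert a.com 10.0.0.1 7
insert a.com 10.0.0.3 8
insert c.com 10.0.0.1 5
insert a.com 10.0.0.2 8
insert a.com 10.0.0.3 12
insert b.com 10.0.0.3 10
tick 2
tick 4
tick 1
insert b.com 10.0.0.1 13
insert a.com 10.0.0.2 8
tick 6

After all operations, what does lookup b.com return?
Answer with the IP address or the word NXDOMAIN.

Answer: 10.0.0.1

Derivation:
Op 1: tick 3 -> clock=3.
Op 2: tick 6 -> clock=9.
Op 3: insert b.com -> 10.0.0.1 (expiry=9+10=19). clock=9
Op 4: insert a.com -> 10.0.0.1 (expiry=9+15=24). clock=9
Op 5: insert c.com -> 10.0.0.3 (expiry=9+13=22). clock=9
Op 6: insert a.com -> 10.0.0.1 (expiry=9+7=16). clock=9
Op 7: insert a.com -> 10.0.0.3 (expiry=9+8=17). clock=9
Op 8: insert c.com -> 10.0.0.1 (expiry=9+5=14). clock=9
Op 9: insert a.com -> 10.0.0.2 (expiry=9+8=17). clock=9
Op 10: insert a.com -> 10.0.0.3 (expiry=9+12=21). clock=9
Op 11: insert b.com -> 10.0.0.3 (expiry=9+10=19). clock=9
Op 12: tick 2 -> clock=11.
Op 13: tick 4 -> clock=15. purged={c.com}
Op 14: tick 1 -> clock=16.
Op 15: insert b.com -> 10.0.0.1 (expiry=16+13=29). clock=16
Op 16: insert a.com -> 10.0.0.2 (expiry=16+8=24). clock=16
Op 17: tick 6 -> clock=22.
lookup b.com: present, ip=10.0.0.1 expiry=29 > clock=22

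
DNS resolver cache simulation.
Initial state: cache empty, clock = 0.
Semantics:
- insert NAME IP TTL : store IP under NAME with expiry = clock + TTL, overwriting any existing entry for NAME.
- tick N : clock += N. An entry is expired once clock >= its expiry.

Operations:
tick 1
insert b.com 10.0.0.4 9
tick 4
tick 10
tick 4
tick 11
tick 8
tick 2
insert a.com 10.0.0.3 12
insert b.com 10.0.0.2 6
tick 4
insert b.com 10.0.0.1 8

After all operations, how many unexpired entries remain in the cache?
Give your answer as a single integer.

Op 1: tick 1 -> clock=1.
Op 2: insert b.com -> 10.0.0.4 (expiry=1+9=10). clock=1
Op 3: tick 4 -> clock=5.
Op 4: tick 10 -> clock=15. purged={b.com}
Op 5: tick 4 -> clock=19.
Op 6: tick 11 -> clock=30.
Op 7: tick 8 -> clock=38.
Op 8: tick 2 -> clock=40.
Op 9: insert a.com -> 10.0.0.3 (expiry=40+12=52). clock=40
Op 10: insert b.com -> 10.0.0.2 (expiry=40+6=46). clock=40
Op 11: tick 4 -> clock=44.
Op 12: insert b.com -> 10.0.0.1 (expiry=44+8=52). clock=44
Final cache (unexpired): {a.com,b.com} -> size=2

Answer: 2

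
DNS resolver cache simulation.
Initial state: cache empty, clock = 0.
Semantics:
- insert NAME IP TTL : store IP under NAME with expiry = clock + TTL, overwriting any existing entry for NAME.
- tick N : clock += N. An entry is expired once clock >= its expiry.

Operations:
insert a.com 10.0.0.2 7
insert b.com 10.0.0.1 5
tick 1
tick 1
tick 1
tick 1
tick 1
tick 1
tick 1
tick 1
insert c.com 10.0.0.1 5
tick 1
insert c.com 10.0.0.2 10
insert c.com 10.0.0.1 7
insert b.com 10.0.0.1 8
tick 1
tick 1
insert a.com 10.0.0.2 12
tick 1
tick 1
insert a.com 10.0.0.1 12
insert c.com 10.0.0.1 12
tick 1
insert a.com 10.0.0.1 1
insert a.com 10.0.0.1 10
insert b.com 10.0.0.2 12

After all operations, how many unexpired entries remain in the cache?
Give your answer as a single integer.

Answer: 3

Derivation:
Op 1: insert a.com -> 10.0.0.2 (expiry=0+7=7). clock=0
Op 2: insert b.com -> 10.0.0.1 (expiry=0+5=5). clock=0
Op 3: tick 1 -> clock=1.
Op 4: tick 1 -> clock=2.
Op 5: tick 1 -> clock=3.
Op 6: tick 1 -> clock=4.
Op 7: tick 1 -> clock=5. purged={b.com}
Op 8: tick 1 -> clock=6.
Op 9: tick 1 -> clock=7. purged={a.com}
Op 10: tick 1 -> clock=8.
Op 11: insert c.com -> 10.0.0.1 (expiry=8+5=13). clock=8
Op 12: tick 1 -> clock=9.
Op 13: insert c.com -> 10.0.0.2 (expiry=9+10=19). clock=9
Op 14: insert c.com -> 10.0.0.1 (expiry=9+7=16). clock=9
Op 15: insert b.com -> 10.0.0.1 (expiry=9+8=17). clock=9
Op 16: tick 1 -> clock=10.
Op 17: tick 1 -> clock=11.
Op 18: insert a.com -> 10.0.0.2 (expiry=11+12=23). clock=11
Op 19: tick 1 -> clock=12.
Op 20: tick 1 -> clock=13.
Op 21: insert a.com -> 10.0.0.1 (expiry=13+12=25). clock=13
Op 22: insert c.com -> 10.0.0.1 (expiry=13+12=25). clock=13
Op 23: tick 1 -> clock=14.
Op 24: insert a.com -> 10.0.0.1 (expiry=14+1=15). clock=14
Op 25: insert a.com -> 10.0.0.1 (expiry=14+10=24). clock=14
Op 26: insert b.com -> 10.0.0.2 (expiry=14+12=26). clock=14
Final cache (unexpired): {a.com,b.com,c.com} -> size=3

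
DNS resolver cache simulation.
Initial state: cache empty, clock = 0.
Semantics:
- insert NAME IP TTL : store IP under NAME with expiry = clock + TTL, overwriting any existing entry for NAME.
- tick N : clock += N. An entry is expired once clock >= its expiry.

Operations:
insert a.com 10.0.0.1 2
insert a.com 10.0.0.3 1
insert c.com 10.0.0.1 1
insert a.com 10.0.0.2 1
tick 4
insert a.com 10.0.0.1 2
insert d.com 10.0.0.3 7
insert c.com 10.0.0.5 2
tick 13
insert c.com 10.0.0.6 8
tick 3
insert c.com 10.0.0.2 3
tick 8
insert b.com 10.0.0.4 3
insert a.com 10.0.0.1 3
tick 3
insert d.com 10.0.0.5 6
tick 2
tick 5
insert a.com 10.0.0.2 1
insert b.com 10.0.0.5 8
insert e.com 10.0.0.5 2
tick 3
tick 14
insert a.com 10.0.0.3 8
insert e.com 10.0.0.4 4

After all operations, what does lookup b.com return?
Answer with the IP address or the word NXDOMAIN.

Op 1: insert a.com -> 10.0.0.1 (expiry=0+2=2). clock=0
Op 2: insert a.com -> 10.0.0.3 (expiry=0+1=1). clock=0
Op 3: insert c.com -> 10.0.0.1 (expiry=0+1=1). clock=0
Op 4: insert a.com -> 10.0.0.2 (expiry=0+1=1). clock=0
Op 5: tick 4 -> clock=4. purged={a.com,c.com}
Op 6: insert a.com -> 10.0.0.1 (expiry=4+2=6). clock=4
Op 7: insert d.com -> 10.0.0.3 (expiry=4+7=11). clock=4
Op 8: insert c.com -> 10.0.0.5 (expiry=4+2=6). clock=4
Op 9: tick 13 -> clock=17. purged={a.com,c.com,d.com}
Op 10: insert c.com -> 10.0.0.6 (expiry=17+8=25). clock=17
Op 11: tick 3 -> clock=20.
Op 12: insert c.com -> 10.0.0.2 (expiry=20+3=23). clock=20
Op 13: tick 8 -> clock=28. purged={c.com}
Op 14: insert b.com -> 10.0.0.4 (expiry=28+3=31). clock=28
Op 15: insert a.com -> 10.0.0.1 (expiry=28+3=31). clock=28
Op 16: tick 3 -> clock=31. purged={a.com,b.com}
Op 17: insert d.com -> 10.0.0.5 (expiry=31+6=37). clock=31
Op 18: tick 2 -> clock=33.
Op 19: tick 5 -> clock=38. purged={d.com}
Op 20: insert a.com -> 10.0.0.2 (expiry=38+1=39). clock=38
Op 21: insert b.com -> 10.0.0.5 (expiry=38+8=46). clock=38
Op 22: insert e.com -> 10.0.0.5 (expiry=38+2=40). clock=38
Op 23: tick 3 -> clock=41. purged={a.com,e.com}
Op 24: tick 14 -> clock=55. purged={b.com}
Op 25: insert a.com -> 10.0.0.3 (expiry=55+8=63). clock=55
Op 26: insert e.com -> 10.0.0.4 (expiry=55+4=59). clock=55
lookup b.com: not in cache (expired or never inserted)

Answer: NXDOMAIN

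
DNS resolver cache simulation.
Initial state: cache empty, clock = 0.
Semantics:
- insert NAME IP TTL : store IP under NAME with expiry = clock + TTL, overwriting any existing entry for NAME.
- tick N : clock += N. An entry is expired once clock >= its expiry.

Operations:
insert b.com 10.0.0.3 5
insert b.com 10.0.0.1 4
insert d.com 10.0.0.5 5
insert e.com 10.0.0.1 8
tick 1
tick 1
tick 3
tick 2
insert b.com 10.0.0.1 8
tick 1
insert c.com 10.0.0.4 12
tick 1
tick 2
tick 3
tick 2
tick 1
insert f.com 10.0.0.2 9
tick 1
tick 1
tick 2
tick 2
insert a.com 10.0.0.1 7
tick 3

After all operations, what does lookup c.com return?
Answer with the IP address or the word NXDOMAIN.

Answer: NXDOMAIN

Derivation:
Op 1: insert b.com -> 10.0.0.3 (expiry=0+5=5). clock=0
Op 2: insert b.com -> 10.0.0.1 (expiry=0+4=4). clock=0
Op 3: insert d.com -> 10.0.0.5 (expiry=0+5=5). clock=0
Op 4: insert e.com -> 10.0.0.1 (expiry=0+8=8). clock=0
Op 5: tick 1 -> clock=1.
Op 6: tick 1 -> clock=2.
Op 7: tick 3 -> clock=5. purged={b.com,d.com}
Op 8: tick 2 -> clock=7.
Op 9: insert b.com -> 10.0.0.1 (expiry=7+8=15). clock=7
Op 10: tick 1 -> clock=8. purged={e.com}
Op 11: insert c.com -> 10.0.0.4 (expiry=8+12=20). clock=8
Op 12: tick 1 -> clock=9.
Op 13: tick 2 -> clock=11.
Op 14: tick 3 -> clock=14.
Op 15: tick 2 -> clock=16. purged={b.com}
Op 16: tick 1 -> clock=17.
Op 17: insert f.com -> 10.0.0.2 (expiry=17+9=26). clock=17
Op 18: tick 1 -> clock=18.
Op 19: tick 1 -> clock=19.
Op 20: tick 2 -> clock=21. purged={c.com}
Op 21: tick 2 -> clock=23.
Op 22: insert a.com -> 10.0.0.1 (expiry=23+7=30). clock=23
Op 23: tick 3 -> clock=26. purged={f.com}
lookup c.com: not in cache (expired or never inserted)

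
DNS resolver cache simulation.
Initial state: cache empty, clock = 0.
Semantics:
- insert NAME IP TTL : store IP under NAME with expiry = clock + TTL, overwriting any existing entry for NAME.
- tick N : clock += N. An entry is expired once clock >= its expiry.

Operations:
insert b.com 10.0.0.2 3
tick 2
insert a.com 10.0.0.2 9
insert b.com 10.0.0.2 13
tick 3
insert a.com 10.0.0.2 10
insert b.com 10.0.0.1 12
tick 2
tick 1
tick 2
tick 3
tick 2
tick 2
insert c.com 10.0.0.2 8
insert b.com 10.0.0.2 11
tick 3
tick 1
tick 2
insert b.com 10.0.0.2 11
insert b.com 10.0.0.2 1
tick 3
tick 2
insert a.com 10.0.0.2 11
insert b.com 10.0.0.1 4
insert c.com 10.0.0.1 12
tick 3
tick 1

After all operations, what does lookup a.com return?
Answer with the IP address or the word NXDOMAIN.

Answer: 10.0.0.2

Derivation:
Op 1: insert b.com -> 10.0.0.2 (expiry=0+3=3). clock=0
Op 2: tick 2 -> clock=2.
Op 3: insert a.com -> 10.0.0.2 (expiry=2+9=11). clock=2
Op 4: insert b.com -> 10.0.0.2 (expiry=2+13=15). clock=2
Op 5: tick 3 -> clock=5.
Op 6: insert a.com -> 10.0.0.2 (expiry=5+10=15). clock=5
Op 7: insert b.com -> 10.0.0.1 (expiry=5+12=17). clock=5
Op 8: tick 2 -> clock=7.
Op 9: tick 1 -> clock=8.
Op 10: tick 2 -> clock=10.
Op 11: tick 3 -> clock=13.
Op 12: tick 2 -> clock=15. purged={a.com}
Op 13: tick 2 -> clock=17. purged={b.com}
Op 14: insert c.com -> 10.0.0.2 (expiry=17+8=25). clock=17
Op 15: insert b.com -> 10.0.0.2 (expiry=17+11=28). clock=17
Op 16: tick 3 -> clock=20.
Op 17: tick 1 -> clock=21.
Op 18: tick 2 -> clock=23.
Op 19: insert b.com -> 10.0.0.2 (expiry=23+11=34). clock=23
Op 20: insert b.com -> 10.0.0.2 (expiry=23+1=24). clock=23
Op 21: tick 3 -> clock=26. purged={b.com,c.com}
Op 22: tick 2 -> clock=28.
Op 23: insert a.com -> 10.0.0.2 (expiry=28+11=39). clock=28
Op 24: insert b.com -> 10.0.0.1 (expiry=28+4=32). clock=28
Op 25: insert c.com -> 10.0.0.1 (expiry=28+12=40). clock=28
Op 26: tick 3 -> clock=31.
Op 27: tick 1 -> clock=32. purged={b.com}
lookup a.com: present, ip=10.0.0.2 expiry=39 > clock=32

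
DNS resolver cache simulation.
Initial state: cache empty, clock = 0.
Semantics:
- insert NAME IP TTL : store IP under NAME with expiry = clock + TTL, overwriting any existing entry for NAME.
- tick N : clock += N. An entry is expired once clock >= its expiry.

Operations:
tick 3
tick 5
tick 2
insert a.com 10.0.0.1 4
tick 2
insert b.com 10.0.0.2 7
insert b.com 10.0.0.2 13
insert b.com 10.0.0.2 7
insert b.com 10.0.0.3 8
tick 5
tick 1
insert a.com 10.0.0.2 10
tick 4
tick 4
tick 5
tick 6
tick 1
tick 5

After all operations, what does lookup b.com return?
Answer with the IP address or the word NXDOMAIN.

Op 1: tick 3 -> clock=3.
Op 2: tick 5 -> clock=8.
Op 3: tick 2 -> clock=10.
Op 4: insert a.com -> 10.0.0.1 (expiry=10+4=14). clock=10
Op 5: tick 2 -> clock=12.
Op 6: insert b.com -> 10.0.0.2 (expiry=12+7=19). clock=12
Op 7: insert b.com -> 10.0.0.2 (expiry=12+13=25). clock=12
Op 8: insert b.com -> 10.0.0.2 (expiry=12+7=19). clock=12
Op 9: insert b.com -> 10.0.0.3 (expiry=12+8=20). clock=12
Op 10: tick 5 -> clock=17. purged={a.com}
Op 11: tick 1 -> clock=18.
Op 12: insert a.com -> 10.0.0.2 (expiry=18+10=28). clock=18
Op 13: tick 4 -> clock=22. purged={b.com}
Op 14: tick 4 -> clock=26.
Op 15: tick 5 -> clock=31. purged={a.com}
Op 16: tick 6 -> clock=37.
Op 17: tick 1 -> clock=38.
Op 18: tick 5 -> clock=43.
lookup b.com: not in cache (expired or never inserted)

Answer: NXDOMAIN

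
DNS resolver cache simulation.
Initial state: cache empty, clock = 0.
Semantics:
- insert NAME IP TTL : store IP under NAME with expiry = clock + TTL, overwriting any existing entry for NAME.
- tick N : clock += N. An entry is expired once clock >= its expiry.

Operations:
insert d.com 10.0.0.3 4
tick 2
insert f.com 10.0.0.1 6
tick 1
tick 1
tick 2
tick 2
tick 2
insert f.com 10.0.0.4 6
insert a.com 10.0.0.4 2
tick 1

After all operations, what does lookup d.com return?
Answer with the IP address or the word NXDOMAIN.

Op 1: insert d.com -> 10.0.0.3 (expiry=0+4=4). clock=0
Op 2: tick 2 -> clock=2.
Op 3: insert f.com -> 10.0.0.1 (expiry=2+6=8). clock=2
Op 4: tick 1 -> clock=3.
Op 5: tick 1 -> clock=4. purged={d.com}
Op 6: tick 2 -> clock=6.
Op 7: tick 2 -> clock=8. purged={f.com}
Op 8: tick 2 -> clock=10.
Op 9: insert f.com -> 10.0.0.4 (expiry=10+6=16). clock=10
Op 10: insert a.com -> 10.0.0.4 (expiry=10+2=12). clock=10
Op 11: tick 1 -> clock=11.
lookup d.com: not in cache (expired or never inserted)

Answer: NXDOMAIN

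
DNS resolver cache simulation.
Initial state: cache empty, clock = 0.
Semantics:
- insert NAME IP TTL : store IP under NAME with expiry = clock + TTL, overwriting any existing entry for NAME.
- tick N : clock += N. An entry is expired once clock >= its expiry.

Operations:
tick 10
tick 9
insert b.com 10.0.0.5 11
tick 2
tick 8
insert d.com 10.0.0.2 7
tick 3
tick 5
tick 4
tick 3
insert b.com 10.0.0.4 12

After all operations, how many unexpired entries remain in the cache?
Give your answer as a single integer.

Answer: 1

Derivation:
Op 1: tick 10 -> clock=10.
Op 2: tick 9 -> clock=19.
Op 3: insert b.com -> 10.0.0.5 (expiry=19+11=30). clock=19
Op 4: tick 2 -> clock=21.
Op 5: tick 8 -> clock=29.
Op 6: insert d.com -> 10.0.0.2 (expiry=29+7=36). clock=29
Op 7: tick 3 -> clock=32. purged={b.com}
Op 8: tick 5 -> clock=37. purged={d.com}
Op 9: tick 4 -> clock=41.
Op 10: tick 3 -> clock=44.
Op 11: insert b.com -> 10.0.0.4 (expiry=44+12=56). clock=44
Final cache (unexpired): {b.com} -> size=1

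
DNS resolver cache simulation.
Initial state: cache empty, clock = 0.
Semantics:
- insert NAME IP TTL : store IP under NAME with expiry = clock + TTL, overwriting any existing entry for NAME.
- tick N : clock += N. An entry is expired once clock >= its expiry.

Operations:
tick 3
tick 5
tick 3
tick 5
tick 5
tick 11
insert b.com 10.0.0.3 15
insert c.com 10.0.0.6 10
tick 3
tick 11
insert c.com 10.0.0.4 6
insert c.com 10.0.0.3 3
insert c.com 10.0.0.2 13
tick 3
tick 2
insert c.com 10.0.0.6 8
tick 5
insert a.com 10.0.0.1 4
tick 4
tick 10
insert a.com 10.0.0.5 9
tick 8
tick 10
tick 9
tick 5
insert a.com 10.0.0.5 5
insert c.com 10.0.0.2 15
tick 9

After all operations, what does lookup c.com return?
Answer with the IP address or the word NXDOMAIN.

Op 1: tick 3 -> clock=3.
Op 2: tick 5 -> clock=8.
Op 3: tick 3 -> clock=11.
Op 4: tick 5 -> clock=16.
Op 5: tick 5 -> clock=21.
Op 6: tick 11 -> clock=32.
Op 7: insert b.com -> 10.0.0.3 (expiry=32+15=47). clock=32
Op 8: insert c.com -> 10.0.0.6 (expiry=32+10=42). clock=32
Op 9: tick 3 -> clock=35.
Op 10: tick 11 -> clock=46. purged={c.com}
Op 11: insert c.com -> 10.0.0.4 (expiry=46+6=52). clock=46
Op 12: insert c.com -> 10.0.0.3 (expiry=46+3=49). clock=46
Op 13: insert c.com -> 10.0.0.2 (expiry=46+13=59). clock=46
Op 14: tick 3 -> clock=49. purged={b.com}
Op 15: tick 2 -> clock=51.
Op 16: insert c.com -> 10.0.0.6 (expiry=51+8=59). clock=51
Op 17: tick 5 -> clock=56.
Op 18: insert a.com -> 10.0.0.1 (expiry=56+4=60). clock=56
Op 19: tick 4 -> clock=60. purged={a.com,c.com}
Op 20: tick 10 -> clock=70.
Op 21: insert a.com -> 10.0.0.5 (expiry=70+9=79). clock=70
Op 22: tick 8 -> clock=78.
Op 23: tick 10 -> clock=88. purged={a.com}
Op 24: tick 9 -> clock=97.
Op 25: tick 5 -> clock=102.
Op 26: insert a.com -> 10.0.0.5 (expiry=102+5=107). clock=102
Op 27: insert c.com -> 10.0.0.2 (expiry=102+15=117). clock=102
Op 28: tick 9 -> clock=111. purged={a.com}
lookup c.com: present, ip=10.0.0.2 expiry=117 > clock=111

Answer: 10.0.0.2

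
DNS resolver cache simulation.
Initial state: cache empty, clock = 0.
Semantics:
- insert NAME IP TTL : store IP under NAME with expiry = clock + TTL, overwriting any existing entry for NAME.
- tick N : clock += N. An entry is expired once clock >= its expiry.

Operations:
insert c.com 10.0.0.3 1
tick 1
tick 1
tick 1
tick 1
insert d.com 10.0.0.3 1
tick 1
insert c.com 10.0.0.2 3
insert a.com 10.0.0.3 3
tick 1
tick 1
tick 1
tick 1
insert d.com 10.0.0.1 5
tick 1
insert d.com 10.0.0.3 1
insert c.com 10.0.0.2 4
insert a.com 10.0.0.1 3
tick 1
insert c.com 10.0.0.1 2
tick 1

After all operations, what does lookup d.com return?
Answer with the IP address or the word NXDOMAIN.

Answer: NXDOMAIN

Derivation:
Op 1: insert c.com -> 10.0.0.3 (expiry=0+1=1). clock=0
Op 2: tick 1 -> clock=1. purged={c.com}
Op 3: tick 1 -> clock=2.
Op 4: tick 1 -> clock=3.
Op 5: tick 1 -> clock=4.
Op 6: insert d.com -> 10.0.0.3 (expiry=4+1=5). clock=4
Op 7: tick 1 -> clock=5. purged={d.com}
Op 8: insert c.com -> 10.0.0.2 (expiry=5+3=8). clock=5
Op 9: insert a.com -> 10.0.0.3 (expiry=5+3=8). clock=5
Op 10: tick 1 -> clock=6.
Op 11: tick 1 -> clock=7.
Op 12: tick 1 -> clock=8. purged={a.com,c.com}
Op 13: tick 1 -> clock=9.
Op 14: insert d.com -> 10.0.0.1 (expiry=9+5=14). clock=9
Op 15: tick 1 -> clock=10.
Op 16: insert d.com -> 10.0.0.3 (expiry=10+1=11). clock=10
Op 17: insert c.com -> 10.0.0.2 (expiry=10+4=14). clock=10
Op 18: insert a.com -> 10.0.0.1 (expiry=10+3=13). clock=10
Op 19: tick 1 -> clock=11. purged={d.com}
Op 20: insert c.com -> 10.0.0.1 (expiry=11+2=13). clock=11
Op 21: tick 1 -> clock=12.
lookup d.com: not in cache (expired or never inserted)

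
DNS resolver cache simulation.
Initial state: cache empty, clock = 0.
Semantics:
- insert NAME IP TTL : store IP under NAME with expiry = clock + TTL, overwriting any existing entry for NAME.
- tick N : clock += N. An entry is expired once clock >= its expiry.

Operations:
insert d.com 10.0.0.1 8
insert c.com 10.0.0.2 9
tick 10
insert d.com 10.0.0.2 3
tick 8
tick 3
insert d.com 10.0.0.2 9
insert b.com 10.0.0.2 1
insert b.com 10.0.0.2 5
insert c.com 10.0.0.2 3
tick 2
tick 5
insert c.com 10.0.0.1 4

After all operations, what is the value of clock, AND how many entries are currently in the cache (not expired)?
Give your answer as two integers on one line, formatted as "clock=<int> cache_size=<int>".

Answer: clock=28 cache_size=2

Derivation:
Op 1: insert d.com -> 10.0.0.1 (expiry=0+8=8). clock=0
Op 2: insert c.com -> 10.0.0.2 (expiry=0+9=9). clock=0
Op 3: tick 10 -> clock=10. purged={c.com,d.com}
Op 4: insert d.com -> 10.0.0.2 (expiry=10+3=13). clock=10
Op 5: tick 8 -> clock=18. purged={d.com}
Op 6: tick 3 -> clock=21.
Op 7: insert d.com -> 10.0.0.2 (expiry=21+9=30). clock=21
Op 8: insert b.com -> 10.0.0.2 (expiry=21+1=22). clock=21
Op 9: insert b.com -> 10.0.0.2 (expiry=21+5=26). clock=21
Op 10: insert c.com -> 10.0.0.2 (expiry=21+3=24). clock=21
Op 11: tick 2 -> clock=23.
Op 12: tick 5 -> clock=28. purged={b.com,c.com}
Op 13: insert c.com -> 10.0.0.1 (expiry=28+4=32). clock=28
Final clock = 28
Final cache (unexpired): {c.com,d.com} -> size=2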